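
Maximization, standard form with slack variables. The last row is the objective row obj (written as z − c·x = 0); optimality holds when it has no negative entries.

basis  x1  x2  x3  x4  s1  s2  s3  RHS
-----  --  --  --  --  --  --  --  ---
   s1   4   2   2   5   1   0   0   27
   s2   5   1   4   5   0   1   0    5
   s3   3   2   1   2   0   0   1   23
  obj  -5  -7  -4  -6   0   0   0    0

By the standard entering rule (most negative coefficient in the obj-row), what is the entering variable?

x2

Negative obj-row entries: x1: -5, x2: -7, x3: -4, x4: -6.
The most negative is -7 in column x2, so x2 enters.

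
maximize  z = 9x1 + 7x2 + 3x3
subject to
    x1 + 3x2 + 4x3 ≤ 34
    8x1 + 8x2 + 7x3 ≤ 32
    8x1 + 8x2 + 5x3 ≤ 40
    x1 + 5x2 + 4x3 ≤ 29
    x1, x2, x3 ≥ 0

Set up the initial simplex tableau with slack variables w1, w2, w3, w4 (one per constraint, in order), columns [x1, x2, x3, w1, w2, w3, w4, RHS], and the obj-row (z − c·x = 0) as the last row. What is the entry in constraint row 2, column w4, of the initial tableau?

Slack w4 belongs to constraint 4; its column is the unit vector e_4, so the entry in row 2 is 0.

0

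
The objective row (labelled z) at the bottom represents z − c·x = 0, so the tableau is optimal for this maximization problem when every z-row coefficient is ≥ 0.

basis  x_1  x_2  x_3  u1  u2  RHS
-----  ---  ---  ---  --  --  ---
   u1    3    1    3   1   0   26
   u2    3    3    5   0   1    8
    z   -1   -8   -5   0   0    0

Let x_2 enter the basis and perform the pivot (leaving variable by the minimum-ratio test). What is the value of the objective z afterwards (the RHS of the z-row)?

64/3

Ratio test on column x_2 — row 1: 26/1 = 26; row 2: 8/3 = 8/3. Minimum is 8/3 at row 2 (u2 leaves); pivot element 3.
Pivot on row 2; the z-row RHS becomes 0 − (-8)·(8/3) = 64/3.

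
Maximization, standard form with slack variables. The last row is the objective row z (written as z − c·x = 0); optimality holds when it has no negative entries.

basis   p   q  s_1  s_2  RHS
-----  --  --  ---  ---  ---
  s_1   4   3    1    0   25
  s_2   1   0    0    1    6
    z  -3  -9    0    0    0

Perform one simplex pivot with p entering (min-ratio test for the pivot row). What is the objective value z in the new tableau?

Ratio test on column p — row 1: 25/4 = 25/4; row 2: 6/1 = 6. Minimum is 6 at row 2 (s_2 leaves); pivot element 1.
Pivot on row 2; the z-row RHS becomes 0 − (-3)·6 = 18.

18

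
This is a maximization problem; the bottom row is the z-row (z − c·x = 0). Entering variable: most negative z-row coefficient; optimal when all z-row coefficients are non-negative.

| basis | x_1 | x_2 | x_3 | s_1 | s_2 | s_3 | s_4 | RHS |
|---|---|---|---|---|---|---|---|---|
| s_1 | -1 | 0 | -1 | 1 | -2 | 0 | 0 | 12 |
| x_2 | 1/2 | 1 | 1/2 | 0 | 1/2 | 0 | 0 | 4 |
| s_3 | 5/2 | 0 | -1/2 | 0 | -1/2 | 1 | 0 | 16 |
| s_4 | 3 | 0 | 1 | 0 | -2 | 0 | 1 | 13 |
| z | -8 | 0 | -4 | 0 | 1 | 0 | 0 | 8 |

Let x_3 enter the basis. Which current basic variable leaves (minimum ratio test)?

x_2

Column x_3 entries and ratios — s_1: -1 ≤ 0, skip; x_2: 4/(1/2) = 8; s_3: -1/2 ≤ 0, skip; s_4: 13/1 = 13.
Smallest ratio is 8 in the row of x_2, so x_2 leaves.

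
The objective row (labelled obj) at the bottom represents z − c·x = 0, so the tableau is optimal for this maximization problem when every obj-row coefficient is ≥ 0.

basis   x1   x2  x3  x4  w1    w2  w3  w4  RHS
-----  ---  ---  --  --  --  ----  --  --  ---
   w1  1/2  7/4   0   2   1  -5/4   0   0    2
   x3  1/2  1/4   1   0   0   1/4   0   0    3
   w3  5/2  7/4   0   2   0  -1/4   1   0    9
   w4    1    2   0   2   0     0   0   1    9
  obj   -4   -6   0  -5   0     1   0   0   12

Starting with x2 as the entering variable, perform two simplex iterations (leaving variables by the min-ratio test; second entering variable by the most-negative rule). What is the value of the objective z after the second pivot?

343/10

Ratio test on column x2 — row 1: 2/(7/4) = 8/7; row 2: 3/(1/4) = 12; row 3: 9/(7/4) = 36/7; row 4: 9/2 = 9/2. Minimum is 8/7 at row 1 (w1 leaves); pivot element 7/4.
Pivot on row 1; the obj-row RHS becomes 12 − (-6)·(8/7) = 132/7.
Next entering variable (most negative obj-row entry -23/7): w2.
Ratio test on column w2 — row 1: entry -5/7 ≤ 0; row 2: (19/7)/(3/7) = 19/3; row 3: 7/1 = 7; row 4: (47/7)/(10/7) = 47/10. Minimum is 47/10 at row 4 (w4 leaves); pivot element 10/7.
After the second pivot the obj-row RHS is 132/7 − (-23/7)·(47/10) = 343/10.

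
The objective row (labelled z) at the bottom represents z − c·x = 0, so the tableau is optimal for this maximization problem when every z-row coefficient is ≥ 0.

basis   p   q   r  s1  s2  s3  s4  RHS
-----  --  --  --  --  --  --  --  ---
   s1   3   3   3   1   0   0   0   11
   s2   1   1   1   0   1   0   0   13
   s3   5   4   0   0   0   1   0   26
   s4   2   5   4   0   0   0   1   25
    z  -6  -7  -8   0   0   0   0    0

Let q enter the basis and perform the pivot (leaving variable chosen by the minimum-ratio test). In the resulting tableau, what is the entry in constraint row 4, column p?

-3

Ratio test on column q — row 1: 11/3 = 11/3; row 2: 13/1 = 13; row 3: 26/4 = 13/2; row 4: 25/5 = 5. Minimum is 11/3 at row 1 (s1 leaves); pivot element 3.
Divide row 1 by 3; eliminate column q from the other rows.
Row 4 update in column p: 2 − 5·1 = -3.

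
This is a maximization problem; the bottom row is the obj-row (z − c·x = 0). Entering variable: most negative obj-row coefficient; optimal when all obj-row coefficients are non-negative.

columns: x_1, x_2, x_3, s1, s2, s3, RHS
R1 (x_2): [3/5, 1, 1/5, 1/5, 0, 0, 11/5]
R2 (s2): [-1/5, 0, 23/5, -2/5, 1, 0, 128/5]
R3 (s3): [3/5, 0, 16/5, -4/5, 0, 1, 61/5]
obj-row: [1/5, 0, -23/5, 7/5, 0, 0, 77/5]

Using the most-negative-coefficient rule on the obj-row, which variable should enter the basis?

x_3

Negative obj-row entries: x_3: -23/5.
The most negative is -23/5 in column x_3, so x_3 enters.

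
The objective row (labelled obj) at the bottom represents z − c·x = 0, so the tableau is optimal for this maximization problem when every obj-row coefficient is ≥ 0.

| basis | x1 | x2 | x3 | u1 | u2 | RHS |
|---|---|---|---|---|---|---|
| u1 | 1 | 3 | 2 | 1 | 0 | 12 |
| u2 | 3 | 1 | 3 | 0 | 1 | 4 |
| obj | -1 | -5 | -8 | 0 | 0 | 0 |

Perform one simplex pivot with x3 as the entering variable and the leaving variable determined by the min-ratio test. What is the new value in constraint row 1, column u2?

-2/3

Ratio test on column x3 — row 1: 12/2 = 6; row 2: 4/3 = 4/3. Minimum is 4/3 at row 2 (u2 leaves); pivot element 3.
Divide row 2 by 3; eliminate column x3 from the other rows.
Row 1 update in column u2: 0 − 2·(1/3) = -2/3.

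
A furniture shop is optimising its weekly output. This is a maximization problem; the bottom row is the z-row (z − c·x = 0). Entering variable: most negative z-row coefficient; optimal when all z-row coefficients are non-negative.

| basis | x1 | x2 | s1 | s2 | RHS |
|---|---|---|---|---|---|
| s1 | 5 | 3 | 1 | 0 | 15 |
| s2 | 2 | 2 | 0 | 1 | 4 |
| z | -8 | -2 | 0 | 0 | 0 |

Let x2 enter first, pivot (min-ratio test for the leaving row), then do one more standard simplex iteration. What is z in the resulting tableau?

16

Ratio test on column x2 — row 1: 15/3 = 5; row 2: 4/2 = 2. Minimum is 2 at row 2 (s2 leaves); pivot element 2.
Pivot on row 2; the z-row RHS becomes 0 − (-2)·2 = 4.
Next entering variable (most negative z-row entry -6): x1.
Ratio test on column x1 — row 1: 9/2 = 9/2; row 2: 2/1 = 2. Minimum is 2 at row 2 (x2 leaves); pivot element 1.
After the second pivot the z-row RHS is 4 − (-6)·2 = 16.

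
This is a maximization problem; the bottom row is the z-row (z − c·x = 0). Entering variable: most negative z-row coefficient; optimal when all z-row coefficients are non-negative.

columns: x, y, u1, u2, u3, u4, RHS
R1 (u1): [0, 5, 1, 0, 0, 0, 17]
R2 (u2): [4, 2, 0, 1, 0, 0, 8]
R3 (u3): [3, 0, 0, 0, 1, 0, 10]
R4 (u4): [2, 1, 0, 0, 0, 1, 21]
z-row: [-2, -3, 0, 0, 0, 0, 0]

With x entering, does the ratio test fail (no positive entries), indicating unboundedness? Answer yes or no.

Column x has positive entries in row(s) 2, 3, 4, so the ratio test bounds it — not unbounded.

no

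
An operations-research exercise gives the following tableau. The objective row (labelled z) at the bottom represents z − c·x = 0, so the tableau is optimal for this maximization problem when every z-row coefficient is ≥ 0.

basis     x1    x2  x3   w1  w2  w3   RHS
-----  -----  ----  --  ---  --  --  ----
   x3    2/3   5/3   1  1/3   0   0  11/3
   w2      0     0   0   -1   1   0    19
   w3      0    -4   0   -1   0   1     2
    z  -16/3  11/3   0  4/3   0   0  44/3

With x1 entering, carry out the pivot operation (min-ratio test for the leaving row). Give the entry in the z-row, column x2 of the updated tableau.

Ratio test on column x1 — row 1: (11/3)/(2/3) = 11/2; row 2: entry 0 ≤ 0; row 3: entry 0 ≤ 0. Minimum is 11/2 at row 1 (x3 leaves); pivot element 2/3.
Divide row 1 by 2/3; eliminate column x1 from the other rows.
z-row update in column x2: 11/3 − (-16/3)·(5/2) = 17.

17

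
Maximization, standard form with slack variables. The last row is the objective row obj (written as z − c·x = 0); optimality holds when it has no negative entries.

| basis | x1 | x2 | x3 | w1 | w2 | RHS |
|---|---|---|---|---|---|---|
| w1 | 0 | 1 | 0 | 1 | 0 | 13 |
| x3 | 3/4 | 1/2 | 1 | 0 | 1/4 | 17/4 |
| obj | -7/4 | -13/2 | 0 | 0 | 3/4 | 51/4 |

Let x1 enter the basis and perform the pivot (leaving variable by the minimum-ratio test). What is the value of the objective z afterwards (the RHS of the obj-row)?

68/3

Ratio test on column x1 — row 1: entry 0 ≤ 0; row 2: (17/4)/(3/4) = 17/3. Minimum is 17/3 at row 2 (x3 leaves); pivot element 3/4.
Pivot on row 2; the obj-row RHS becomes 51/4 − (-7/4)·(17/3) = 68/3.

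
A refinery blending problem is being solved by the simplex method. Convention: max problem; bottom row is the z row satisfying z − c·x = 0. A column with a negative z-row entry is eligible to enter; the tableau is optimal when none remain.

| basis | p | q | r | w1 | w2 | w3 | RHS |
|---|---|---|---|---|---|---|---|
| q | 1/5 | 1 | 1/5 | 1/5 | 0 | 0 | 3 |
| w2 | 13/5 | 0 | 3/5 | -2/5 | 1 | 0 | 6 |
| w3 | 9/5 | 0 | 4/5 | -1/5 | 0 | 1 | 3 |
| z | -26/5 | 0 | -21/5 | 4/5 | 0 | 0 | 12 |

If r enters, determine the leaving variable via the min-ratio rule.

w3

Column r entries and ratios — q: 3/(1/5) = 15; w2: 6/(3/5) = 10; w3: 3/(4/5) = 15/4.
Smallest ratio is 15/4 in the row of w3, so w3 leaves.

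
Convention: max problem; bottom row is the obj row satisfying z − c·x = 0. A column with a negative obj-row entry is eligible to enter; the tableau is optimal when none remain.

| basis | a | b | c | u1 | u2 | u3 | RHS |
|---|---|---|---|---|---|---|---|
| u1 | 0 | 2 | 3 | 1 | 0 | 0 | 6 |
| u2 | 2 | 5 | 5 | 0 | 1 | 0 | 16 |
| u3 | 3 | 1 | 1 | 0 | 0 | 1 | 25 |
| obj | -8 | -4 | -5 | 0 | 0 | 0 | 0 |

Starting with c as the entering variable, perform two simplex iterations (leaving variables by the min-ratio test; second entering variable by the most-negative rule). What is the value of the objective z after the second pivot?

Ratio test on column c — row 1: 6/3 = 2; row 2: 16/5 = 16/5; row 3: 25/1 = 25. Minimum is 2 at row 1 (u1 leaves); pivot element 3.
Pivot on row 1; the obj-row RHS becomes 0 − (-5)·2 = 10.
Next entering variable (most negative obj-row entry -8): a.
Ratio test on column a — row 1: entry 0 ≤ 0; row 2: 6/2 = 3; row 3: 23/3 = 23/3. Minimum is 3 at row 2 (u2 leaves); pivot element 2.
After the second pivot the obj-row RHS is 10 − (-8)·3 = 34.

34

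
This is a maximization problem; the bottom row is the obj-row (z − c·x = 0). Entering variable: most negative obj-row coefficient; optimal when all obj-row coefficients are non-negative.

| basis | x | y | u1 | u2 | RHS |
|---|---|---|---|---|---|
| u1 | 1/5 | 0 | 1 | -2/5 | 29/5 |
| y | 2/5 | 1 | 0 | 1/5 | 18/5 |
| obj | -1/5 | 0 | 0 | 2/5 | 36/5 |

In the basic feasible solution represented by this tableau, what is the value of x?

0

x is not in the basis, so in the current basic feasible solution x = 0.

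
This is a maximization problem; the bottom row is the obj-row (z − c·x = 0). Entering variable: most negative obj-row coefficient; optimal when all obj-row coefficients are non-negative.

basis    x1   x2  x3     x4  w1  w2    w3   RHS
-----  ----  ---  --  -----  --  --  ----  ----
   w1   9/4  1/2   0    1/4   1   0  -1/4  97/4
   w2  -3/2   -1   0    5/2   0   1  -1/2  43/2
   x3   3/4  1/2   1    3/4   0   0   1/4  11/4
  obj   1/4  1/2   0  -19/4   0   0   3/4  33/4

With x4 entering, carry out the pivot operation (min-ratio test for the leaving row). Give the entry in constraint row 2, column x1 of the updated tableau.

-4

Ratio test on column x4 — row 1: (97/4)/(1/4) = 97; row 2: (43/2)/(5/2) = 43/5; row 3: (11/4)/(3/4) = 11/3. Minimum is 11/3 at row 3 (x3 leaves); pivot element 3/4.
Divide row 3 by 3/4; eliminate column x4 from the other rows.
Row 2 update in column x1: -3/2 − (5/2)·1 = -4.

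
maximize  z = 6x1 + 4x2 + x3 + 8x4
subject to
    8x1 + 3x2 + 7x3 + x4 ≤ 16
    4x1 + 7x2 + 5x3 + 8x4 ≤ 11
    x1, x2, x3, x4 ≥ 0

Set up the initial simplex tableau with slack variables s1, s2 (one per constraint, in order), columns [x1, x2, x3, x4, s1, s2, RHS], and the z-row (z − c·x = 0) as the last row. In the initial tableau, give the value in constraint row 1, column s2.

Slack s2 belongs to constraint 2; its column is the unit vector e_2, so the entry in row 1 is 0.

0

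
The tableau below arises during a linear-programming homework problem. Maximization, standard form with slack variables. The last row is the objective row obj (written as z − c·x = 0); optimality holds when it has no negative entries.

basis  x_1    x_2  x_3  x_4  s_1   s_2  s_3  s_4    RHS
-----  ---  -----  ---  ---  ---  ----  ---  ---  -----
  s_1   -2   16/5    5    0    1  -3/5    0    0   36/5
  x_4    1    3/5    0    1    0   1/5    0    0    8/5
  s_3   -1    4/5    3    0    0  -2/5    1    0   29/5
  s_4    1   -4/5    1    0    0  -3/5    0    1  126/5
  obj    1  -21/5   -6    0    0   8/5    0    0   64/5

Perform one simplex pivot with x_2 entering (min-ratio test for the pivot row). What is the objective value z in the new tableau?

89/4

Ratio test on column x_2 — row 1: (36/5)/(16/5) = 9/4; row 2: (8/5)/(3/5) = 8/3; row 3: (29/5)/(4/5) = 29/4; row 4: entry -4/5 ≤ 0. Minimum is 9/4 at row 1 (s_1 leaves); pivot element 16/5.
Pivot on row 1; the obj-row RHS becomes 64/5 − (-21/5)·(9/4) = 89/4.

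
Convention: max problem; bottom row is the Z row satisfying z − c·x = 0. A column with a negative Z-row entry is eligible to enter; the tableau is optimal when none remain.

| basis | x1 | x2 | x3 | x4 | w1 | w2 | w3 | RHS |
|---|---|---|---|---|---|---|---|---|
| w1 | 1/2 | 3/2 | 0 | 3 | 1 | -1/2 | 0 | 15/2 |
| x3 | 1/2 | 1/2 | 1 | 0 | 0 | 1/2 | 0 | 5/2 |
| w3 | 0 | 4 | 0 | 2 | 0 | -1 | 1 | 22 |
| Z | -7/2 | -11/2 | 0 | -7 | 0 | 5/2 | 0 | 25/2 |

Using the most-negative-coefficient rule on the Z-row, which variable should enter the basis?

Negative Z-row entries: x1: -7/2, x2: -11/2, x4: -7.
The most negative is -7 in column x4, so x4 enters.

x4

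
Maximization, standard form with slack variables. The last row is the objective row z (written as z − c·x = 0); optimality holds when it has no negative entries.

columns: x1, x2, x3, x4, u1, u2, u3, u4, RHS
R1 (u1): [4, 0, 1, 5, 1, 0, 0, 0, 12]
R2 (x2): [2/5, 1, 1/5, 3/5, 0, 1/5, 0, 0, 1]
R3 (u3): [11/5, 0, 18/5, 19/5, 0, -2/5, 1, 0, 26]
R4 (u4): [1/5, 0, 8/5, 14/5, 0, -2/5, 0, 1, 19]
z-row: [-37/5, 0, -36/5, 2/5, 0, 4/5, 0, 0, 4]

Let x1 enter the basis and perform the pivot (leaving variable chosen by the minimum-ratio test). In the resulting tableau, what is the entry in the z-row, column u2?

9/2

Ratio test on column x1 — row 1: 12/4 = 3; row 2: 1/(2/5) = 5/2; row 3: 26/(11/5) = 130/11; row 4: 19/(1/5) = 95. Minimum is 5/2 at row 2 (x2 leaves); pivot element 2/5.
Divide row 2 by 2/5; eliminate column x1 from the other rows.
z-row update in column u2: 4/5 − (-37/5)·(1/2) = 9/2.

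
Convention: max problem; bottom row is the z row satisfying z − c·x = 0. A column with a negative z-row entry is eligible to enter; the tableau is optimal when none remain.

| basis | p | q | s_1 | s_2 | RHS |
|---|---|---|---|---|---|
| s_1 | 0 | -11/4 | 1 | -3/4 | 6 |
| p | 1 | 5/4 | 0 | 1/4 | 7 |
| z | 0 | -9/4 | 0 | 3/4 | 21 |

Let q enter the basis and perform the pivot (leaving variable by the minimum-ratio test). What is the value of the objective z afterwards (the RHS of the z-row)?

Ratio test on column q — row 1: entry -11/4 ≤ 0; row 2: 7/(5/4) = 28/5. Minimum is 28/5 at row 2 (p leaves); pivot element 5/4.
Pivot on row 2; the z-row RHS becomes 21 − (-9/4)·(28/5) = 168/5.

168/5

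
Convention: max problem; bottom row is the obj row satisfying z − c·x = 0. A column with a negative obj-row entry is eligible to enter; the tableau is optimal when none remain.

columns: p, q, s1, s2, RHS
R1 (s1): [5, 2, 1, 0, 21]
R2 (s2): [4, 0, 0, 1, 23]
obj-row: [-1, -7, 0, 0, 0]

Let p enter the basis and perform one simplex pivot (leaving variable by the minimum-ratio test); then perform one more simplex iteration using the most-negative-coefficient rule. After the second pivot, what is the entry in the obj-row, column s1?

Ratio test on column p — row 1: 21/5 = 21/5; row 2: 23/4 = 23/4. Minimum is 21/5 at row 1 (s1 leaves); pivot element 5.
Divide row 1 by 5; eliminate column p from the other rows.
Second iteration: most negative obj-row entry is -33/5 in column q, so q enters.
Ratio test on column q — row 1: (21/5)/(2/5) = 21/2; row 2: entry -8/5 ≤ 0. Minimum is 21/2 at row 1 (p leaves); pivot element 2/5.
Divide row 1 by 2/5; eliminate column q from the other rows.
After both pivots, the entry at the obj-row, column s1 is 7/2.

7/2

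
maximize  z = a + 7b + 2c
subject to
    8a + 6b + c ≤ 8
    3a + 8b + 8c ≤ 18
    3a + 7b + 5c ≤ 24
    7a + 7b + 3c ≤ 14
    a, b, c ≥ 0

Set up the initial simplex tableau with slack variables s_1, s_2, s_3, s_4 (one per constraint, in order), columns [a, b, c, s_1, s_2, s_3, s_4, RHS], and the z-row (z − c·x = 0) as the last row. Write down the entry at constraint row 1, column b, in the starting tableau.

6

Constraint 1 has coefficient 6 on b.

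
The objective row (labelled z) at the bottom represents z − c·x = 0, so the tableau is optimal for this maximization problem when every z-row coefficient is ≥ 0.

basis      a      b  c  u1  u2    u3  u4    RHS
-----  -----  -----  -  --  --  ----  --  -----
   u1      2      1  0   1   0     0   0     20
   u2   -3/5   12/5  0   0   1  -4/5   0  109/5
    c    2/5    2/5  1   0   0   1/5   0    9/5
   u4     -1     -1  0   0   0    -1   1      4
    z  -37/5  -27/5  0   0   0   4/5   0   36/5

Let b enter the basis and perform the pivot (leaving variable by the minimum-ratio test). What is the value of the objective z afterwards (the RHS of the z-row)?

Ratio test on column b — row 1: 20/1 = 20; row 2: (109/5)/(12/5) = 109/12; row 3: (9/5)/(2/5) = 9/2; row 4: entry -1 ≤ 0. Minimum is 9/2 at row 3 (c leaves); pivot element 2/5.
Pivot on row 3; the z-row RHS becomes 36/5 − (-27/5)·(9/2) = 63/2.

63/2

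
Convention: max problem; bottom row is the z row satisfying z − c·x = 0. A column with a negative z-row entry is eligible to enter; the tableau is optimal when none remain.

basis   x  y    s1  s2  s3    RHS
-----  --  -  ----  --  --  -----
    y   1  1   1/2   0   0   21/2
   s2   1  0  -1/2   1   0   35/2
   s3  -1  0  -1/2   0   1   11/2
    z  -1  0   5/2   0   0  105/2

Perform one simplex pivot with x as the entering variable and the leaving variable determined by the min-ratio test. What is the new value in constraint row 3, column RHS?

16

Ratio test on column x — row 1: (21/2)/1 = 21/2; row 2: (35/2)/1 = 35/2; row 3: entry -1 ≤ 0. Minimum is 21/2 at row 1 (y leaves); pivot element 1.
Divide row 1 by 1; eliminate column x from the other rows.
Row 3 update in column RHS: 11/2 − (-1)·(21/2) = 16.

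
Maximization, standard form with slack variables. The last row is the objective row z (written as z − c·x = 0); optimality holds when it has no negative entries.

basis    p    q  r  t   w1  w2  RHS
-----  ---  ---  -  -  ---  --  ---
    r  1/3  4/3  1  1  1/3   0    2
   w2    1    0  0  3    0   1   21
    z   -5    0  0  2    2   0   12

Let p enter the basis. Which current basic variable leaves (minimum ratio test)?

Column p entries and ratios — r: 2/(1/3) = 6; w2: 21/1 = 21.
Smallest ratio is 6 in the row of r, so r leaves.

r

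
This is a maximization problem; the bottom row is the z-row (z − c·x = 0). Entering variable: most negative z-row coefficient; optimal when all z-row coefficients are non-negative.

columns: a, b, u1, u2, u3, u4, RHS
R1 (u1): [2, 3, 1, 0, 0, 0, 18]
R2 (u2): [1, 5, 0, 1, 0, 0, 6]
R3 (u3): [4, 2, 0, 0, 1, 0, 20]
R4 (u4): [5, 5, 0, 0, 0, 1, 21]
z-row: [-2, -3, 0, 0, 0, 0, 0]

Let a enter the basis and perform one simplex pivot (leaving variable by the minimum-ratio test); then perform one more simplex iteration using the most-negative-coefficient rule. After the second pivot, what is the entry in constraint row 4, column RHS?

Ratio test on column a — row 1: 18/2 = 9; row 2: 6/1 = 6; row 3: 20/4 = 5; row 4: 21/5 = 21/5. Minimum is 21/5 at row 4 (u4 leaves); pivot element 5.
Divide row 4 by 5; eliminate column a from the other rows.
Second iteration: most negative z-row entry is -1 in column b, so b enters.
Ratio test on column b — row 1: (48/5)/1 = 48/5; row 2: (9/5)/4 = 9/20; row 3: entry -2 ≤ 0; row 4: (21/5)/1 = 21/5. Minimum is 9/20 at row 2 (u2 leaves); pivot element 4.
Divide row 2 by 4; eliminate column b from the other rows.
After both pivots, the entry at constraint row 4, column RHS is 15/4.

15/4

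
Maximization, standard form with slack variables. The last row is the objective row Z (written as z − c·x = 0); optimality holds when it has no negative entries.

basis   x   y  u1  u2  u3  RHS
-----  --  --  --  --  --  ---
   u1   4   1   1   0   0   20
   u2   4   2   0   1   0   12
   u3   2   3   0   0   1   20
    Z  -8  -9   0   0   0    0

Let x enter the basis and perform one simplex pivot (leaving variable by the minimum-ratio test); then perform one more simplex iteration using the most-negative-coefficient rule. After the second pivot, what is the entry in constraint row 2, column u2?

Ratio test on column x — row 1: 20/4 = 5; row 2: 12/4 = 3; row 3: 20/2 = 10. Minimum is 3 at row 2 (u2 leaves); pivot element 4.
Divide row 2 by 4; eliminate column x from the other rows.
Second iteration: most negative Z-row entry is -5 in column y, so y enters.
Ratio test on column y — row 1: entry -1 ≤ 0; row 2: 3/(1/2) = 6; row 3: 14/2 = 7. Minimum is 6 at row 2 (x leaves); pivot element 1/2.
Divide row 2 by 1/2; eliminate column y from the other rows.
After both pivots, the entry at constraint row 2, column u2 is 1/2.

1/2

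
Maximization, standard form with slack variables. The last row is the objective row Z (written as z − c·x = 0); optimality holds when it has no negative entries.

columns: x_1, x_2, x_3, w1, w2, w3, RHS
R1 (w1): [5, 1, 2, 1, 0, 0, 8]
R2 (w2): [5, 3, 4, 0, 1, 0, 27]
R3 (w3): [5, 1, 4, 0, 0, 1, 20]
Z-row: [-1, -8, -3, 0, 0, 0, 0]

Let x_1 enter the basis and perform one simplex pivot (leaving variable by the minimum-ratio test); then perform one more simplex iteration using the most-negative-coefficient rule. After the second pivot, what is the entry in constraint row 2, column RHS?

Ratio test on column x_1 — row 1: 8/5 = 8/5; row 2: 27/5 = 27/5; row 3: 20/5 = 4. Minimum is 8/5 at row 1 (w1 leaves); pivot element 5.
Divide row 1 by 5; eliminate column x_1 from the other rows.
Second iteration: most negative Z-row entry is -39/5 in column x_2, so x_2 enters.
Ratio test on column x_2 — row 1: (8/5)/(1/5) = 8; row 2: 19/2 = 19/2; row 3: entry 0 ≤ 0. Minimum is 8 at row 1 (x_1 leaves); pivot element 1/5.
Divide row 1 by 1/5; eliminate column x_2 from the other rows.
After both pivots, the entry at constraint row 2, column RHS is 3.

3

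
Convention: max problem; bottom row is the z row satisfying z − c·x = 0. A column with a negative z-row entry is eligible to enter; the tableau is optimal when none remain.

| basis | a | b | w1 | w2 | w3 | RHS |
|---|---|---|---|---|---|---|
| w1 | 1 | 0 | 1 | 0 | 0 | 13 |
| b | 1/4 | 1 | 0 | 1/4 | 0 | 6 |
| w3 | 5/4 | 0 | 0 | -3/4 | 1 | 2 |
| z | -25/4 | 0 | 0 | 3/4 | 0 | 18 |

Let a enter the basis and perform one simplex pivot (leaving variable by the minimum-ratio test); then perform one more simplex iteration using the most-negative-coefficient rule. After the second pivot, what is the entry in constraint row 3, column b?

Ratio test on column a — row 1: 13/1 = 13; row 2: 6/(1/4) = 24; row 3: 2/(5/4) = 8/5. Minimum is 8/5 at row 3 (w3 leaves); pivot element 5/4.
Divide row 3 by 5/4; eliminate column a from the other rows.
Second iteration: most negative z-row entry is -3 in column w2, so w2 enters.
Ratio test on column w2 — row 1: (57/5)/(3/5) = 19; row 2: (28/5)/(2/5) = 14; row 3: entry -3/5 ≤ 0. Minimum is 14 at row 2 (b leaves); pivot element 2/5.
Divide row 2 by 2/5; eliminate column w2 from the other rows.
After both pivots, the entry at constraint row 3, column b is 3/2.

3/2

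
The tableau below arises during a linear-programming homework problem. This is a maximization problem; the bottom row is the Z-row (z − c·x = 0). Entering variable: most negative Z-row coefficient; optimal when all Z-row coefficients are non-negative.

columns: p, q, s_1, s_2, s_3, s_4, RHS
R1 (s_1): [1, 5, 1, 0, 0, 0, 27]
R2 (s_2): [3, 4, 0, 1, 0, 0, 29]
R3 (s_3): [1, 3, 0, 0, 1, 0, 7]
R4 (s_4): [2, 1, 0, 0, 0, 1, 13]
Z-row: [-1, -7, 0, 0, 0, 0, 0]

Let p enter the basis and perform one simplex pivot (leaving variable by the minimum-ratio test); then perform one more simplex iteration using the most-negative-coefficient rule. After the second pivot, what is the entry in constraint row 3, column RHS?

Ratio test on column p — row 1: 27/1 = 27; row 2: 29/3 = 29/3; row 3: 7/1 = 7; row 4: 13/2 = 13/2. Minimum is 13/2 at row 4 (s_4 leaves); pivot element 2.
Divide row 4 by 2; eliminate column p from the other rows.
Second iteration: most negative Z-row entry is -13/2 in column q, so q enters.
Ratio test on column q — row 1: (41/2)/(9/2) = 41/9; row 2: (19/2)/(5/2) = 19/5; row 3: (1/2)/(5/2) = 1/5; row 4: (13/2)/(1/2) = 13. Minimum is 1/5 at row 3 (s_3 leaves); pivot element 5/2.
Divide row 3 by 5/2; eliminate column q from the other rows.
After both pivots, the entry at constraint row 3, column RHS is 1/5.

1/5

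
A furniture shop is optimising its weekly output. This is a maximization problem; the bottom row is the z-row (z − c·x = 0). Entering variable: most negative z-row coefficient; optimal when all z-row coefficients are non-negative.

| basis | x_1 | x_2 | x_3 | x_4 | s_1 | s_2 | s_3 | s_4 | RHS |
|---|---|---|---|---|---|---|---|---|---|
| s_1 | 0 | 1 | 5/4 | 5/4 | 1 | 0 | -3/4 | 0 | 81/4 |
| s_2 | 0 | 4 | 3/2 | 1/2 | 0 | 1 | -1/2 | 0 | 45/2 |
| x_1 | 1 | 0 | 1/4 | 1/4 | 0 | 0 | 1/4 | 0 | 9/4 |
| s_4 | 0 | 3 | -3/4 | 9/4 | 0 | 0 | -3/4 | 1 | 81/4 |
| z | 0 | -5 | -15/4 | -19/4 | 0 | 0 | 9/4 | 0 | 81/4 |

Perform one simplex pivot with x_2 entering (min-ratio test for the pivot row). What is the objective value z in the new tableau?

Ratio test on column x_2 — row 1: (81/4)/1 = 81/4; row 2: (45/2)/4 = 45/8; row 3: entry 0 ≤ 0; row 4: (81/4)/3 = 27/4. Minimum is 45/8 at row 2 (s_2 leaves); pivot element 4.
Pivot on row 2; the z-row RHS becomes 81/4 − (-5)·(45/8) = 387/8.

387/8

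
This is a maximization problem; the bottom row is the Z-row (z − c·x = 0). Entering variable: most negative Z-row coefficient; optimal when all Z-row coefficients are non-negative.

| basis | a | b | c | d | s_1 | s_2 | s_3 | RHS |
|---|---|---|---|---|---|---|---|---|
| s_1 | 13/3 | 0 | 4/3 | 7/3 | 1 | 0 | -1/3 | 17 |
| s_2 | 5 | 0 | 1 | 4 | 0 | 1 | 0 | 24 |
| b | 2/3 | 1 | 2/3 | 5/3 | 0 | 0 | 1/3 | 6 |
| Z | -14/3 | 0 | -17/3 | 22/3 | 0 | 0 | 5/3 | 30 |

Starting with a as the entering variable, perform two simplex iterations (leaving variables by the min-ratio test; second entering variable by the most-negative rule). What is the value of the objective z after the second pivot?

Ratio test on column a — row 1: 17/(13/3) = 51/13; row 2: 24/5 = 24/5; row 3: 6/(2/3) = 9. Minimum is 51/13 at row 1 (s_1 leaves); pivot element 13/3.
Pivot on row 1; the Z-row RHS becomes 30 − (-14/3)·(51/13) = 628/13.
Next entering variable (most negative Z-row entry -55/13): c.
Ratio test on column c — row 1: (51/13)/(4/13) = 51/4; row 2: entry -7/13 ≤ 0; row 3: (44/13)/(6/13) = 22/3. Minimum is 22/3 at row 3 (b leaves); pivot element 6/13.
After the second pivot the Z-row RHS is 628/13 − (-55/13)·(22/3) = 238/3.

238/3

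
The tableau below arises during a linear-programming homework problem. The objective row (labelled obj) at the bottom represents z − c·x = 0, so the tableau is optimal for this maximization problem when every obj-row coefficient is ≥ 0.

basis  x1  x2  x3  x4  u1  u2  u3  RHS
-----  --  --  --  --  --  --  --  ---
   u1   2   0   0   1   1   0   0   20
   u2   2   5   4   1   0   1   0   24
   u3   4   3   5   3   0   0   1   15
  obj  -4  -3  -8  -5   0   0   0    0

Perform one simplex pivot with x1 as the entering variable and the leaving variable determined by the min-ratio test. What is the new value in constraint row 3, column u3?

1/4

Ratio test on column x1 — row 1: 20/2 = 10; row 2: 24/2 = 12; row 3: 15/4 = 15/4. Minimum is 15/4 at row 3 (u3 leaves); pivot element 4.
Divide row 3 by 4; eliminate column x1 from the other rows.
In the new row 3, the u3 entry is the old entry divided by the pivot: 1/4 = 1/4.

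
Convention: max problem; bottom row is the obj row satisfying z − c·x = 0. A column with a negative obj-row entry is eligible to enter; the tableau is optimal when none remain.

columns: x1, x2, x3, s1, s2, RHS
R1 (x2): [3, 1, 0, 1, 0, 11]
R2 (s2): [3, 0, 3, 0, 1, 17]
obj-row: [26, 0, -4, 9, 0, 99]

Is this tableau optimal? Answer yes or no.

no

The obj-row has a negative entry -4 in column x3, so it is not optimal.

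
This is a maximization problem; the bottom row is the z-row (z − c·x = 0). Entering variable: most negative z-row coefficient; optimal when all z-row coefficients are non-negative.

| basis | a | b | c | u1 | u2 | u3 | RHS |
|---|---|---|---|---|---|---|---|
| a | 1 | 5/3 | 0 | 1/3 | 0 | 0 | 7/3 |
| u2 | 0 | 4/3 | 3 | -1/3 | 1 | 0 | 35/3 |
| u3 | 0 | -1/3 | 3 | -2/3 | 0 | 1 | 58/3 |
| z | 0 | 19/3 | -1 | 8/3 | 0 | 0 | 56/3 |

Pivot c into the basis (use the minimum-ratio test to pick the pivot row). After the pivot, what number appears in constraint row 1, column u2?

Ratio test on column c — row 1: entry 0 ≤ 0; row 2: (35/3)/3 = 35/9; row 3: (58/3)/3 = 58/9. Minimum is 35/9 at row 2 (u2 leaves); pivot element 3.
Divide row 2 by 3; eliminate column c from the other rows.
Row 1 update in column u2: 0 − 0·(1/3) = 0.

0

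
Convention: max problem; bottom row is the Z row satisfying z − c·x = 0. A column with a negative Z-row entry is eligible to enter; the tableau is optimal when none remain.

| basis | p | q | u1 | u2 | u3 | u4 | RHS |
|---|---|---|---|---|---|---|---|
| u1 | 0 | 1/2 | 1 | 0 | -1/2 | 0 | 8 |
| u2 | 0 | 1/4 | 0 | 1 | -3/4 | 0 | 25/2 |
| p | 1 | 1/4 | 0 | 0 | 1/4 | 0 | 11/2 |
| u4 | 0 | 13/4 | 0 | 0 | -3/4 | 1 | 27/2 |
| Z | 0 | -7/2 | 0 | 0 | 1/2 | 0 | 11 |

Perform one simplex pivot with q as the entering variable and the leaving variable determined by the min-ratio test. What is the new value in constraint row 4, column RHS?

Ratio test on column q — row 1: 8/(1/2) = 16; row 2: (25/2)/(1/4) = 50; row 3: (11/2)/(1/4) = 22; row 4: (27/2)/(13/4) = 54/13. Minimum is 54/13 at row 4 (u4 leaves); pivot element 13/4.
Divide row 4 by 13/4; eliminate column q from the other rows.
In the new row 4, the RHS entry is the old entry divided by the pivot: (27/2)/(13/4) = 54/13.

54/13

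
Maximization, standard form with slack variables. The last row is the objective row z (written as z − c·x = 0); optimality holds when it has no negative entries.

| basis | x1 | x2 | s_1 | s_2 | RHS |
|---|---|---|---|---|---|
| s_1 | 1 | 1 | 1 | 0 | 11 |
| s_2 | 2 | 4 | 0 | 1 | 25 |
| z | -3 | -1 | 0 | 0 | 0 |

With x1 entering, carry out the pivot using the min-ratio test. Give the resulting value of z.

33

Ratio test on column x1 — row 1: 11/1 = 11; row 2: 25/2 = 25/2. Minimum is 11 at row 1 (s_1 leaves); pivot element 1.
Pivot on row 1; the z-row RHS becomes 0 − (-3)·11 = 33.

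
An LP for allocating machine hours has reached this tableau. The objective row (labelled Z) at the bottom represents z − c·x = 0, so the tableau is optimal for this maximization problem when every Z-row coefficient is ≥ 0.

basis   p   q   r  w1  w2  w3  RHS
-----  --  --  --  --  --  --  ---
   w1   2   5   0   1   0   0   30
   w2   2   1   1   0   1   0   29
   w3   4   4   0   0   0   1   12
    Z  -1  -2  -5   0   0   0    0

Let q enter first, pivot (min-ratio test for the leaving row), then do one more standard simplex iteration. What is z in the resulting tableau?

136

Ratio test on column q — row 1: 30/5 = 6; row 2: 29/1 = 29; row 3: 12/4 = 3. Minimum is 3 at row 3 (w3 leaves); pivot element 4.
Pivot on row 3; the Z-row RHS becomes 0 − (-2)·3 = 6.
Next entering variable (most negative Z-row entry -5): r.
Ratio test on column r — row 1: entry 0 ≤ 0; row 2: 26/1 = 26; row 3: entry 0 ≤ 0. Minimum is 26 at row 2 (w2 leaves); pivot element 1.
After the second pivot the Z-row RHS is 6 − (-5)·26 = 136.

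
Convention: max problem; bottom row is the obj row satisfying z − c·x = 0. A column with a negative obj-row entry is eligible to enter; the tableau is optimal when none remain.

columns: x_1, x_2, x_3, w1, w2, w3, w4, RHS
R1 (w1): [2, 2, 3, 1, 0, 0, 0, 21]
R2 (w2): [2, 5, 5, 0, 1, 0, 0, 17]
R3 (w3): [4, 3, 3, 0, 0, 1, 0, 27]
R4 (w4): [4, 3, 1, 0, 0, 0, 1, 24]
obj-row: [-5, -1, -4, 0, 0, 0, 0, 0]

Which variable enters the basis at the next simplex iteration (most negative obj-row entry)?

x_1

Negative obj-row entries: x_1: -5, x_2: -1, x_3: -4.
The most negative is -5 in column x_1, so x_1 enters.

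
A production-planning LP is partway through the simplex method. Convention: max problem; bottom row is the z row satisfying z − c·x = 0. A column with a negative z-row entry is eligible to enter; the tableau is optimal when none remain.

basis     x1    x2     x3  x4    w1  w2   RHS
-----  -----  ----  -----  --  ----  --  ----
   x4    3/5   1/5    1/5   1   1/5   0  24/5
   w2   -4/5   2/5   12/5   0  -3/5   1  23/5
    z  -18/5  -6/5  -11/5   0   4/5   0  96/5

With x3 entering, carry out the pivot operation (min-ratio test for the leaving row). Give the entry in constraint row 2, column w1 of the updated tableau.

-1/4

Ratio test on column x3 — row 1: (24/5)/(1/5) = 24; row 2: (23/5)/(12/5) = 23/12. Minimum is 23/12 at row 2 (w2 leaves); pivot element 12/5.
Divide row 2 by 12/5; eliminate column x3 from the other rows.
In the new row 2, the w1 entry is the old entry divided by the pivot: (-3/5)/(12/5) = -1/4.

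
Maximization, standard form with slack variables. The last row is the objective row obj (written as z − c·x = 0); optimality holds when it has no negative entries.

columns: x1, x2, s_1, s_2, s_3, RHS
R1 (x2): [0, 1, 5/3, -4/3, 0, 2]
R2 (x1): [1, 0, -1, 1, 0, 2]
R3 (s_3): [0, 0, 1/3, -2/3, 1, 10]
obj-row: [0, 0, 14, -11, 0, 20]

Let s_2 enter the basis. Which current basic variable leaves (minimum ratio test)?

x1

Column s_2 entries and ratios — x2: -4/3 ≤ 0, skip; x1: 2/1 = 2; s_3: -2/3 ≤ 0, skip.
Smallest ratio is 2 in the row of x1, so x1 leaves.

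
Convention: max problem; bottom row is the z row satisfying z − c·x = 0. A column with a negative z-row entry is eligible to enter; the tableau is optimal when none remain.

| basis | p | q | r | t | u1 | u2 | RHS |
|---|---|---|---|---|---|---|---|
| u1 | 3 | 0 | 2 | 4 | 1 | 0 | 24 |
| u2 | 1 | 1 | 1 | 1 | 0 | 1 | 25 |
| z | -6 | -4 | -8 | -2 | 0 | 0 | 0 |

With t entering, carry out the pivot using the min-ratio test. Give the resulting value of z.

Ratio test on column t — row 1: 24/4 = 6; row 2: 25/1 = 25. Minimum is 6 at row 1 (u1 leaves); pivot element 4.
Pivot on row 1; the z-row RHS becomes 0 − (-2)·6 = 12.

12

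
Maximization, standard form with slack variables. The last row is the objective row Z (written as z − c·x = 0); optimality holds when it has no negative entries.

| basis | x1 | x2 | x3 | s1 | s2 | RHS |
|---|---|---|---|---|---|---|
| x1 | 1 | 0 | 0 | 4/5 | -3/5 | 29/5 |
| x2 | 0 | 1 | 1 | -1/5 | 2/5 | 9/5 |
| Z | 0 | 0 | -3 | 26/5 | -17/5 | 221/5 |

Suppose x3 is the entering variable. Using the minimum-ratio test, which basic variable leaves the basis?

Column x3 entries and ratios — x1: 0 ≤ 0, skip; x2: (9/5)/1 = 9/5.
Smallest ratio is 9/5 in the row of x2, so x2 leaves.

x2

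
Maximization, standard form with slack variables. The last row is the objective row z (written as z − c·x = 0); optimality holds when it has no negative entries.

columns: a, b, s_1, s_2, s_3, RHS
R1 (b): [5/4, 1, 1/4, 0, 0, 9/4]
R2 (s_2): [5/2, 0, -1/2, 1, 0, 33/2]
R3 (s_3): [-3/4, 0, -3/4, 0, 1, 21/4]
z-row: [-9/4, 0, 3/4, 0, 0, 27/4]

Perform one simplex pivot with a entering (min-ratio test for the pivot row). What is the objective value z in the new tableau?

54/5

Ratio test on column a — row 1: (9/4)/(5/4) = 9/5; row 2: (33/2)/(5/2) = 33/5; row 3: entry -3/4 ≤ 0. Minimum is 9/5 at row 1 (b leaves); pivot element 5/4.
Pivot on row 1; the z-row RHS becomes 27/4 − (-9/4)·(9/5) = 54/5.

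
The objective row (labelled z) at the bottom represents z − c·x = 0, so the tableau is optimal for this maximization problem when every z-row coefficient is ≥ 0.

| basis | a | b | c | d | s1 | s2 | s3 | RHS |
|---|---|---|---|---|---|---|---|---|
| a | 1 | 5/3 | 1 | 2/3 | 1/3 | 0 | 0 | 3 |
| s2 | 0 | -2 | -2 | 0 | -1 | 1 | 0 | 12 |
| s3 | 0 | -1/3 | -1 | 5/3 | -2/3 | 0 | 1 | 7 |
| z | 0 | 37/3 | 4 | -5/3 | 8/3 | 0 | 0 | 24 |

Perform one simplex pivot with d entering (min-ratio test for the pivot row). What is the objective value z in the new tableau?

31

Ratio test on column d — row 1: 3/(2/3) = 9/2; row 2: entry 0 ≤ 0; row 3: 7/(5/3) = 21/5. Minimum is 21/5 at row 3 (s3 leaves); pivot element 5/3.
Pivot on row 3; the z-row RHS becomes 24 − (-5/3)·(21/5) = 31.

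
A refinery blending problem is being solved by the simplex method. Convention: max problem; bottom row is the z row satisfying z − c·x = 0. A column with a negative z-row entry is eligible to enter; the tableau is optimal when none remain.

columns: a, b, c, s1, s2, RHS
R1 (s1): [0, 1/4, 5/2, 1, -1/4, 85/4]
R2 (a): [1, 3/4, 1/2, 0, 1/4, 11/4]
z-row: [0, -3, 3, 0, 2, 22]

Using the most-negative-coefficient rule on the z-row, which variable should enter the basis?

b

Negative z-row entries: b: -3.
The most negative is -3 in column b, so b enters.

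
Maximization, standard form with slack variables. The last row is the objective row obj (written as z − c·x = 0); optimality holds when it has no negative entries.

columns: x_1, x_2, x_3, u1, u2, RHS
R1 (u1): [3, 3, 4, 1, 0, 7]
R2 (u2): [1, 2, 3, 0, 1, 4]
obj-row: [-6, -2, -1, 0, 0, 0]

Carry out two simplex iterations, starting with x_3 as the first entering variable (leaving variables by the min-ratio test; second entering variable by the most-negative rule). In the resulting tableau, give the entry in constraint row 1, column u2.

Ratio test on column x_3 — row 1: 7/4 = 7/4; row 2: 4/3 = 4/3. Minimum is 4/3 at row 2 (u2 leaves); pivot element 3.
Divide row 2 by 3; eliminate column x_3 from the other rows.
Second iteration: most negative obj-row entry is -17/3 in column x_1, so x_1 enters.
Ratio test on column x_1 — row 1: (5/3)/(5/3) = 1; row 2: (4/3)/(1/3) = 4. Minimum is 1 at row 1 (u1 leaves); pivot element 5/3.
Divide row 1 by 5/3; eliminate column x_1 from the other rows.
After both pivots, the entry at constraint row 1, column u2 is -4/5.

-4/5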